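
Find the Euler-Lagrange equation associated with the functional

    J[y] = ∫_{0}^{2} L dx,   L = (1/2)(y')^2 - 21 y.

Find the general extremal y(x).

The Lagrangian is L = (1/2)(y')^2 - 21 y.
∂L/∂y = -21.
∂L/∂y' = y'.
The Euler-Lagrange equation d/dx(∂L/∂y') − ∂L/∂y = 0 becomes:
    y'' + 21 = 0
General solution: y(x) = -(21/2) x^2 + A x + B, where A and B are arbitrary constants fixed by the endpoint conditions.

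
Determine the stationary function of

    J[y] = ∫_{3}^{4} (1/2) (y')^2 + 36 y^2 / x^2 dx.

The Lagrangian is L = (1/2) (y')^2 + 36 y^2 / x^2.
Compute ∂L/∂y = 72y/x^2, ∂L/∂y' = y'.
The Euler-Lagrange equation d/dx(∂L/∂y') − ∂L/∂y = 0 reduces to
    y'' − 72/x^2 · y = 0  (x > 0).
Its general solution is
    y(x) = A x^9 + B x^(-8),
with A, B fixed by the endpoint conditions.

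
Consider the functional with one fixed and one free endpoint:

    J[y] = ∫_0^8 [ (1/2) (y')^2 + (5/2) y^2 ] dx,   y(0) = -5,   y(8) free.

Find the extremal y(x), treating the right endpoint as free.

The Lagrangian L = (1/2) (y')^2 + (5/2) y^2 gives
    ∂L/∂y = 5 y,   ∂L/∂y' = y'.
Euler-Lagrange: y'' − 5 y = 0.
With k = sqrt(5), the general solution is
    y(x) = A cosh(sqrt(5) x) + B sinh(sqrt(5) x).
Fixed left endpoint y(0) = -5 ⇒ A = -5.
The right endpoint x = 8 is free, so the natural (transversality) condition is ∂L/∂y' |_{x=8} = 0, i.e. y'(8) = 0.
Compute y'(x) = A k sinh(k x) + B k cosh(k x), so
    y'(8) = A k sinh(k·8) + B k cosh(k·8) = 0
    ⇒ B = −A tanh(k·8) = 5 tanh(sqrt(5)·8).
Therefore the extremal is
    y(x) = −5 cosh(sqrt(5) x) + 5 tanh(sqrt(5)·8) sinh(sqrt(5) x).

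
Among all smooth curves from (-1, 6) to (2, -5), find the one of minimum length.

Arc-length functional: J[y] = ∫ sqrt(1 + (y')^2) dx.
Lagrangian L = sqrt(1 + (y')^2) has no explicit y dependence, so ∂L/∂y = 0 and the Euler-Lagrange equation gives
    d/dx( y' / sqrt(1 + (y')^2) ) = 0  ⇒  y' / sqrt(1 + (y')^2) = const.
Hence y' is constant, so y(x) is affine.
Fitting the endpoints (-1, 6) and (2, -5):
    slope m = ((-5) − 6) / (2 − (-1)) = -11/3,
    intercept c = 6 − m·(-1) = 7/3.
Extremal: y(x) = (-11/3) x + 7/3.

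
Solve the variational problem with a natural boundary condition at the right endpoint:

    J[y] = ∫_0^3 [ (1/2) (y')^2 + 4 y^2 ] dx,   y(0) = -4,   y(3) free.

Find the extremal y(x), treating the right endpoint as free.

The Lagrangian L = (1/2) (y')^2 + 4 y^2 gives
    ∂L/∂y = 8 y,   ∂L/∂y' = y'.
Euler-Lagrange: y'' − 8 y = 0.
With k = sqrt(8), the general solution is
    y(x) = A cosh(sqrt(8) x) + B sinh(sqrt(8) x).
Fixed left endpoint y(0) = -4 ⇒ A = -4.
The right endpoint x = 3 is free, so the natural (transversality) condition is ∂L/∂y' |_{x=3} = 0, i.e. y'(3) = 0.
Compute y'(x) = A k sinh(k x) + B k cosh(k x), so
    y'(3) = A k sinh(k·3) + B k cosh(k·3) = 0
    ⇒ B = −A tanh(k·3) = 4 tanh(sqrt(8)·3).
Therefore the extremal is
    y(x) = −4 cosh(sqrt(8) x) + 4 tanh(sqrt(8)·3) sinh(sqrt(8) x).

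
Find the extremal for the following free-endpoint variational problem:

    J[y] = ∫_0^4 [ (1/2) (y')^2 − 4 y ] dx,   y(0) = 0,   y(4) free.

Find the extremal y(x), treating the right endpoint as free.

The Lagrangian L = (1/2) (y')^2 − 4 y gives
    ∂L/∂y = −4,   ∂L/∂y' = y'.
Euler-Lagrange: d/dx(y') − (−4) = 0, i.e. y'' + 4 = 0, so
    y(x) = −(4/2) x^2 + C1 x + C2.
Fixed left endpoint y(0) = 0 ⇒ C2 = 0.
The right endpoint x = 4 is free, so the natural (transversality) condition is ∂L/∂y' |_{x=4} = 0, i.e. y'(4) = 0.
Compute y'(x) = −4 x + C1, so y'(4) = −16 + C1 = 0 ⇒ C1 = 16.
Therefore the extremal is
    y(x) = −2 x^2 + 16 x.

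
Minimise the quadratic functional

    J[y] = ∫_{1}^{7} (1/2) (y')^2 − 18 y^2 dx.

The Lagrangian is L = (1/2) (y')^2 − 18 y^2.
Compute ∂L/∂y = -36y, ∂L/∂y' = y'.
The Euler-Lagrange equation d/dx(∂L/∂y') − ∂L/∂y = 0 reduces to
    y'' + 36 y = 0.
Its general solution is
    y(x) = A sin(6x) + B cos(6x),
with A, B fixed by the endpoint conditions.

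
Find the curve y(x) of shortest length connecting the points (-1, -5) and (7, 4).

Arc-length functional: J[y] = ∫ sqrt(1 + (y')^2) dx.
Lagrangian L = sqrt(1 + (y')^2) has no explicit y dependence, so ∂L/∂y = 0 and the Euler-Lagrange equation gives
    d/dx( y' / sqrt(1 + (y')^2) ) = 0  ⇒  y' / sqrt(1 + (y')^2) = const.
Hence y' is constant, so y(x) is affine.
Fitting the endpoints (-1, -5) and (7, 4):
    slope m = (4 − (-5)) / (7 − (-1)) = 9/8,
    intercept c = (-5) − m·(-1) = -31/8.
Extremal: y(x) = (9/8) x - 31/8.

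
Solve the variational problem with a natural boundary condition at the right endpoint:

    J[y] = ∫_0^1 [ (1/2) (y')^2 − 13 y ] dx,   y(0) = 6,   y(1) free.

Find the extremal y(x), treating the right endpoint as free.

The Lagrangian L = (1/2) (y')^2 − 13 y gives
    ∂L/∂y = −13,   ∂L/∂y' = y'.
Euler-Lagrange: d/dx(y') − (−13) = 0, i.e. y'' + 13 = 0, so
    y(x) = −(13/2) x^2 + C1 x + C2.
Fixed left endpoint y(0) = 6 ⇒ C2 = 6.
The right endpoint x = 1 is free, so the natural (transversality) condition is ∂L/∂y' |_{x=1} = 0, i.e. y'(1) = 0.
Compute y'(x) = −13 x + C1, so y'(1) = −13 + C1 = 0 ⇒ C1 = 13.
Therefore the extremal is
    y(x) = −(13/2) x^2 + 13 x + 6.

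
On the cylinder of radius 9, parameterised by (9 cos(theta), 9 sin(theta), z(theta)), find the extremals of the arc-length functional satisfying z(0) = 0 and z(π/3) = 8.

Parameterise the cylinder of radius R = 9 as
    r(θ) = (9 cos θ, 9 sin θ, z(θ)).
The arc-length element is
    ds = sqrt(81 + (dz/dθ)^2) dθ,
so the Lagrangian is L = sqrt(81 + z'^2).
L depends on z' only, not on z or θ, so ∂L/∂z = 0 and
    ∂L/∂z' = z' / sqrt(81 + z'^2).
The Euler-Lagrange equation gives
    d/dθ( z' / sqrt(81 + z'^2) ) = 0,
so z' is constant. Integrating once:
    z(θ) = a θ + b,
a helix on the cylinder (a straight line when the cylinder is unrolled). The constants a, b are determined by the endpoint conditions.
With endpoint conditions z(0) = 0 and z(π/3) = 8: from z(0) = b we get b = 0, and a·π/3 + 0 = 8 gives a = 24/π, so
    z(θ) = (24/π) θ.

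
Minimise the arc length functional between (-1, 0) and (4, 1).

Arc-length functional: J[y] = ∫ sqrt(1 + (y')^2) dx.
Lagrangian L = sqrt(1 + (y')^2) has no explicit y dependence, so ∂L/∂y = 0 and the Euler-Lagrange equation gives
    d/dx( y' / sqrt(1 + (y')^2) ) = 0  ⇒  y' / sqrt(1 + (y')^2) = const.
Hence y' is constant, so y(x) is affine.
Fitting the endpoints (-1, 0) and (4, 1):
    slope m = (1 − 0) / (4 − (-1)) = 1/5,
    intercept c = 0 − m·(-1) = 1/5.
Extremal: y(x) = (1/5) x + 1/5.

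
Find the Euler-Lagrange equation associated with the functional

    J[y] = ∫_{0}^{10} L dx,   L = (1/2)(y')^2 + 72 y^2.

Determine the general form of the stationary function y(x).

The Lagrangian is L = (1/2)(y')^2 + 72 y^2.
∂L/∂y = 144y.
∂L/∂y' = y'.
The Euler-Lagrange equation d/dx(∂L/∂y') − ∂L/∂y = 0 becomes:
    y'' - 144 y = 0
General solution: y(x) = A e^(12x) + B e^(-12x), where A and B are arbitrary constants fixed by the endpoint conditions.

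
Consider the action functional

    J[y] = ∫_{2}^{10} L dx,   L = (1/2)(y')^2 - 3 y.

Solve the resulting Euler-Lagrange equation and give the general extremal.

The Lagrangian is L = (1/2)(y')^2 - 3 y.
∂L/∂y = -3.
∂L/∂y' = y'.
The Euler-Lagrange equation d/dx(∂L/∂y') − ∂L/∂y = 0 becomes:
    y'' + 3 = 0
General solution: y(x) = -(3/2) x^2 + A x + B, where A and B are arbitrary constants fixed by the endpoint conditions.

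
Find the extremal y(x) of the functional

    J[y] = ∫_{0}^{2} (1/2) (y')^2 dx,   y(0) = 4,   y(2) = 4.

The Lagrangian is L = (1/2) (y')^2.
Compute ∂L/∂y = 0, ∂L/∂y' = y'.
The Euler-Lagrange equation d/dx(∂L/∂y') − ∂L/∂y = 0 reduces to
    y'' = 0.
Its general solution is
    y(x) = A x + B,
with A, B fixed by the endpoint conditions.
Applying the endpoint conditions y(0) = 4 and y(2) = 4: solve A·0 + B = 4 and A·2 + B = 4. Subtracting gives A(2 − 0) = 4 − 4, so A = 0, and B = 4 − A·0 = 4. Therefore
    y(x) = 4.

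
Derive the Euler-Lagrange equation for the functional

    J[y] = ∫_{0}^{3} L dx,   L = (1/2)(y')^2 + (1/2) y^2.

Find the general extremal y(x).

The Lagrangian is L = (1/2)(y')^2 + (1/2) y^2.
∂L/∂y = y.
∂L/∂y' = y'.
The Euler-Lagrange equation d/dx(∂L/∂y') − ∂L/∂y = 0 becomes:
    y'' - y = 0
General solution: y(x) = A e^x + B e^(-x), where A and B are arbitrary constants fixed by the endpoint conditions.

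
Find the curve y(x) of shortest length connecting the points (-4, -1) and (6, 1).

Arc-length functional: J[y] = ∫ sqrt(1 + (y')^2) dx.
Lagrangian L = sqrt(1 + (y')^2) has no explicit y dependence, so ∂L/∂y = 0 and the Euler-Lagrange equation gives
    d/dx( y' / sqrt(1 + (y')^2) ) = 0  ⇒  y' / sqrt(1 + (y')^2) = const.
Hence y' is constant, so y(x) is affine.
Fitting the endpoints (-4, -1) and (6, 1):
    slope m = (1 − (-1)) / (6 − (-4)) = 1/5,
    intercept c = (-1) − m·(-4) = -1/5.
Extremal: y(x) = (1/5) x - 1/5.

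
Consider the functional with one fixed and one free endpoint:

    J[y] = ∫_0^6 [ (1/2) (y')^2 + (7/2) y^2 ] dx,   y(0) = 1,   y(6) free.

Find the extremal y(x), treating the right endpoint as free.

The Lagrangian L = (1/2) (y')^2 + (7/2) y^2 gives
    ∂L/∂y = 7 y,   ∂L/∂y' = y'.
Euler-Lagrange: y'' − 7 y = 0.
With k = sqrt(7), the general solution is
    y(x) = A cosh(sqrt(7) x) + B sinh(sqrt(7) x).
Fixed left endpoint y(0) = 1 ⇒ A = 1.
The right endpoint x = 6 is free, so the natural (transversality) condition is ∂L/∂y' |_{x=6} = 0, i.e. y'(6) = 0.
Compute y'(x) = A k sinh(k x) + B k cosh(k x), so
    y'(6) = A k sinh(k·6) + B k cosh(k·6) = 0
    ⇒ B = −A tanh(k·6) = − tanh(sqrt(7)·6).
Therefore the extremal is
    y(x) = cosh(sqrt(7) x) − tanh(sqrt(7)·6) sinh(sqrt(7) x).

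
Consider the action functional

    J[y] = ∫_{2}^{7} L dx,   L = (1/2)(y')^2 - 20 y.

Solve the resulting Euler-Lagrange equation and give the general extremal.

The Lagrangian is L = (1/2)(y')^2 - 20 y.
∂L/∂y = -20.
∂L/∂y' = y'.
The Euler-Lagrange equation d/dx(∂L/∂y') − ∂L/∂y = 0 becomes:
    y'' + 20 = 0
General solution: y(x) = -10 x^2 + A x + B, where A and B are arbitrary constants fixed by the endpoint conditions.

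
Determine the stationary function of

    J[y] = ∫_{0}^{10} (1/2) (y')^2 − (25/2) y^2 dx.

The Lagrangian is L = (1/2) (y')^2 − (25/2) y^2.
Compute ∂L/∂y = -25y, ∂L/∂y' = y'.
The Euler-Lagrange equation d/dx(∂L/∂y') − ∂L/∂y = 0 reduces to
    y'' + 25 y = 0.
Its general solution is
    y(x) = A sin(5x) + B cos(5x),
with A, B fixed by the endpoint conditions.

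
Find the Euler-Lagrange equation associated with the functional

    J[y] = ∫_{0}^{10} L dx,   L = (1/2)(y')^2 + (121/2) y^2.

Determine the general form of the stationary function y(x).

The Lagrangian is L = (1/2)(y')^2 + (121/2) y^2.
∂L/∂y = 121y.
∂L/∂y' = y'.
The Euler-Lagrange equation d/dx(∂L/∂y') − ∂L/∂y = 0 becomes:
    y'' - 121 y = 0
General solution: y(x) = A e^(11x) + B e^(-11x), where A and B are arbitrary constants fixed by the endpoint conditions.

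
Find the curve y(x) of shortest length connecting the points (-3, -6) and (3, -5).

Arc-length functional: J[y] = ∫ sqrt(1 + (y')^2) dx.
Lagrangian L = sqrt(1 + (y')^2) has no explicit y dependence, so ∂L/∂y = 0 and the Euler-Lagrange equation gives
    d/dx( y' / sqrt(1 + (y')^2) ) = 0  ⇒  y' / sqrt(1 + (y')^2) = const.
Hence y' is constant, so y(x) is affine.
Fitting the endpoints (-3, -6) and (3, -5):
    slope m = ((-5) − (-6)) / (3 − (-3)) = 1/6,
    intercept c = (-6) − m·(-3) = -11/2.
Extremal: y(x) = (1/6) x - 11/2.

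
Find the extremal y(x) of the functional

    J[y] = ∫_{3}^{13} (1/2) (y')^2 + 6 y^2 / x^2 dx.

The Lagrangian is L = (1/2) (y')^2 + 6 y^2 / x^2.
Compute ∂L/∂y = 12y/x^2, ∂L/∂y' = y'.
The Euler-Lagrange equation d/dx(∂L/∂y') − ∂L/∂y = 0 reduces to
    y'' − 12/x^2 · y = 0  (x > 0).
Its general solution is
    y(x) = A x^4 + B x^(-3),
with A, B fixed by the endpoint conditions.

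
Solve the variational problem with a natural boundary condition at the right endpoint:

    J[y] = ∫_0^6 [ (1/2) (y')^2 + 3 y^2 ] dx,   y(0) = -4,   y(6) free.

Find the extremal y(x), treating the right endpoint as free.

The Lagrangian L = (1/2) (y')^2 + 3 y^2 gives
    ∂L/∂y = 6 y,   ∂L/∂y' = y'.
Euler-Lagrange: y'' − 6 y = 0.
With k = sqrt(6), the general solution is
    y(x) = A cosh(sqrt(6) x) + B sinh(sqrt(6) x).
Fixed left endpoint y(0) = -4 ⇒ A = -4.
The right endpoint x = 6 is free, so the natural (transversality) condition is ∂L/∂y' |_{x=6} = 0, i.e. y'(6) = 0.
Compute y'(x) = A k sinh(k x) + B k cosh(k x), so
    y'(6) = A k sinh(k·6) + B k cosh(k·6) = 0
    ⇒ B = −A tanh(k·6) = 4 tanh(sqrt(6)·6).
Therefore the extremal is
    y(x) = −4 cosh(sqrt(6) x) + 4 tanh(sqrt(6)·6) sinh(sqrt(6) x).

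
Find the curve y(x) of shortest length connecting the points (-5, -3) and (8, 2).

Arc-length functional: J[y] = ∫ sqrt(1 + (y')^2) dx.
Lagrangian L = sqrt(1 + (y')^2) has no explicit y dependence, so ∂L/∂y = 0 and the Euler-Lagrange equation gives
    d/dx( y' / sqrt(1 + (y')^2) ) = 0  ⇒  y' / sqrt(1 + (y')^2) = const.
Hence y' is constant, so y(x) is affine.
Fitting the endpoints (-5, -3) and (8, 2):
    slope m = (2 − (-3)) / (8 − (-5)) = 5/13,
    intercept c = (-3) − m·(-5) = -14/13.
Extremal: y(x) = (5/13) x - 14/13.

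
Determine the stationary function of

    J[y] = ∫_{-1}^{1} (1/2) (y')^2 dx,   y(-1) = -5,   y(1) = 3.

The Lagrangian is L = (1/2) (y')^2.
Compute ∂L/∂y = 0, ∂L/∂y' = y'.
The Euler-Lagrange equation d/dx(∂L/∂y') − ∂L/∂y = 0 reduces to
    y'' = 0.
Its general solution is
    y(x) = A x + B,
with A, B fixed by the endpoint conditions.
Applying the endpoint conditions y(-1) = -5 and y(1) = 3: solve A·-1 + B = -5 and A·1 + B = 3. Subtracting gives A(1 − -1) = 3 − -5, so A = 4, and B = -5 − A·-1 = -1. Therefore
    y(x) = 4 x - 1.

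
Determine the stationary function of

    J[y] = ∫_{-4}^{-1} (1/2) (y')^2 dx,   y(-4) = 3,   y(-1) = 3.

The Lagrangian is L = (1/2) (y')^2.
Compute ∂L/∂y = 0, ∂L/∂y' = y'.
The Euler-Lagrange equation d/dx(∂L/∂y') − ∂L/∂y = 0 reduces to
    y'' = 0.
Its general solution is
    y(x) = A x + B,
with A, B fixed by the endpoint conditions.
Applying the endpoint conditions y(-4) = 3 and y(-1) = 3: solve A·-4 + B = 3 and A·-1 + B = 3. Subtracting gives A(-1 − -4) = 3 − 3, so A = 0, and B = 3 − A·-4 = 3. Therefore
    y(x) = 3.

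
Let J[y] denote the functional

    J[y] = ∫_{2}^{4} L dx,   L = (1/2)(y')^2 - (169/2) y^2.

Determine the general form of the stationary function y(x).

The Lagrangian is L = (1/2)(y')^2 - (169/2) y^2.
∂L/∂y = -169y.
∂L/∂y' = y'.
The Euler-Lagrange equation d/dx(∂L/∂y') − ∂L/∂y = 0 becomes:
    y'' + 169 y = 0
General solution: y(x) = A sin(13x) + B cos(13x), where A and B are arbitrary constants fixed by the endpoint conditions.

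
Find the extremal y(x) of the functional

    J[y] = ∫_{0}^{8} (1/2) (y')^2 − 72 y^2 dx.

The Lagrangian is L = (1/2) (y')^2 − 72 y^2.
Compute ∂L/∂y = -144y, ∂L/∂y' = y'.
The Euler-Lagrange equation d/dx(∂L/∂y') − ∂L/∂y = 0 reduces to
    y'' + 144 y = 0.
Its general solution is
    y(x) = A sin(12x) + B cos(12x),
with A, B fixed by the endpoint conditions.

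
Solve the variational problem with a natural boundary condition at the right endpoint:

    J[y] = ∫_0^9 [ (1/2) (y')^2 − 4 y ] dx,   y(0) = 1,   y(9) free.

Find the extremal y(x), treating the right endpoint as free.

The Lagrangian L = (1/2) (y')^2 − 4 y gives
    ∂L/∂y = −4,   ∂L/∂y' = y'.
Euler-Lagrange: d/dx(y') − (−4) = 0, i.e. y'' + 4 = 0, so
    y(x) = −(4/2) x^2 + C1 x + C2.
Fixed left endpoint y(0) = 1 ⇒ C2 = 1.
The right endpoint x = 9 is free, so the natural (transversality) condition is ∂L/∂y' |_{x=9} = 0, i.e. y'(9) = 0.
Compute y'(x) = −4 x + C1, so y'(9) = −36 + C1 = 0 ⇒ C1 = 36.
Therefore the extremal is
    y(x) = −2 x^2 + 36 x + 1.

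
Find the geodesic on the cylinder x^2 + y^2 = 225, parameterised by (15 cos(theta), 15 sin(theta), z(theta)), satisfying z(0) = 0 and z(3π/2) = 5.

Parameterise the cylinder of radius R = 15 as
    r(θ) = (15 cos θ, 15 sin θ, z(θ)).
The arc-length element is
    ds = sqrt(225 + (dz/dθ)^2) dθ,
so the Lagrangian is L = sqrt(225 + z'^2).
L depends on z' only, not on z or θ, so ∂L/∂z = 0 and
    ∂L/∂z' = z' / sqrt(225 + z'^2).
The Euler-Lagrange equation gives
    d/dθ( z' / sqrt(225 + z'^2) ) = 0,
so z' is constant. Integrating once:
    z(θ) = a θ + b,
a helix on the cylinder (a straight line when the cylinder is unrolled). The constants a, b are determined by the endpoint conditions.
With endpoint conditions z(0) = 0 and z(3π/2) = 5: from z(0) = b we get b = 0, and a·3π/2 + 0 = 5 gives a = 10/(3π), so
    z(θ) = (10/(3π)) θ.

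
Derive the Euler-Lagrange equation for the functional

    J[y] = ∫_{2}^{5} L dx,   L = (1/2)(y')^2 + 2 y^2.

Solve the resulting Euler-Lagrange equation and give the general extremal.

The Lagrangian is L = (1/2)(y')^2 + 2 y^2.
∂L/∂y = 4y.
∂L/∂y' = y'.
The Euler-Lagrange equation d/dx(∂L/∂y') − ∂L/∂y = 0 becomes:
    y'' - 4 y = 0
General solution: y(x) = A e^(2x) + B e^(-2x), where A and B are arbitrary constants fixed by the endpoint conditions.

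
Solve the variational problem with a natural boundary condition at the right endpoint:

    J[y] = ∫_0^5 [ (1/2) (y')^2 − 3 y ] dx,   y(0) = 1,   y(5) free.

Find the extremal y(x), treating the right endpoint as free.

The Lagrangian L = (1/2) (y')^2 − 3 y gives
    ∂L/∂y = −3,   ∂L/∂y' = y'.
Euler-Lagrange: d/dx(y') − (−3) = 0, i.e. y'' + 3 = 0, so
    y(x) = −(3/2) x^2 + C1 x + C2.
Fixed left endpoint y(0) = 1 ⇒ C2 = 1.
The right endpoint x = 5 is free, so the natural (transversality) condition is ∂L/∂y' |_{x=5} = 0, i.e. y'(5) = 0.
Compute y'(x) = −3 x + C1, so y'(5) = −15 + C1 = 0 ⇒ C1 = 15.
Therefore the extremal is
    y(x) = −(3/2) x^2 + 15 x + 1.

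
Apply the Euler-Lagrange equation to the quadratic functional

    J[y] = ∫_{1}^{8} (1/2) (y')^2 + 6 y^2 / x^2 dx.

The Lagrangian is L = (1/2) (y')^2 + 6 y^2 / x^2.
Compute ∂L/∂y = 12y/x^2, ∂L/∂y' = y'.
The Euler-Lagrange equation d/dx(∂L/∂y') − ∂L/∂y = 0 reduces to
    y'' − 12/x^2 · y = 0  (x > 0).
Its general solution is
    y(x) = A x^4 + B x^(-3),
with A, B fixed by the endpoint conditions.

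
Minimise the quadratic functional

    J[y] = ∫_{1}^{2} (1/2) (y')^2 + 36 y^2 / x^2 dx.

The Lagrangian is L = (1/2) (y')^2 + 36 y^2 / x^2.
Compute ∂L/∂y = 72y/x^2, ∂L/∂y' = y'.
The Euler-Lagrange equation d/dx(∂L/∂y') − ∂L/∂y = 0 reduces to
    y'' − 72/x^2 · y = 0  (x > 0).
Its general solution is
    y(x) = A x^9 + B x^(-8),
with A, B fixed by the endpoint conditions.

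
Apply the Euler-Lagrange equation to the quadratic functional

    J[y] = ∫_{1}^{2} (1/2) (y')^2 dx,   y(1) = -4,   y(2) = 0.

The Lagrangian is L = (1/2) (y')^2.
Compute ∂L/∂y = 0, ∂L/∂y' = y'.
The Euler-Lagrange equation d/dx(∂L/∂y') − ∂L/∂y = 0 reduces to
    y'' = 0.
Its general solution is
    y(x) = A x + B,
with A, B fixed by the endpoint conditions.
Applying the endpoint conditions y(1) = -4 and y(2) = 0: solve A·1 + B = -4 and A·2 + B = 0. Subtracting gives A(2 − 1) = 0 − -4, so A = 4, and B = -4 − A·1 = -8. Therefore
    y(x) = 4 x - 8.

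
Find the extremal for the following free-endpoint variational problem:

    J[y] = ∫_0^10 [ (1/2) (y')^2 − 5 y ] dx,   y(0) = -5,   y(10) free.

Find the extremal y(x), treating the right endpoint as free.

The Lagrangian L = (1/2) (y')^2 − 5 y gives
    ∂L/∂y = −5,   ∂L/∂y' = y'.
Euler-Lagrange: d/dx(y') − (−5) = 0, i.e. y'' + 5 = 0, so
    y(x) = −(5/2) x^2 + C1 x + C2.
Fixed left endpoint y(0) = -5 ⇒ C2 = -5.
The right endpoint x = 10 is free, so the natural (transversality) condition is ∂L/∂y' |_{x=10} = 0, i.e. y'(10) = 0.
Compute y'(x) = −5 x + C1, so y'(10) = −50 + C1 = 0 ⇒ C1 = 50.
Therefore the extremal is
    y(x) = −(5/2) x^2 + 50 x − 5.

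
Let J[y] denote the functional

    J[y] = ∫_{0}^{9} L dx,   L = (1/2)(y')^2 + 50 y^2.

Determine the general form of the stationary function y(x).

The Lagrangian is L = (1/2)(y')^2 + 50 y^2.
∂L/∂y = 100y.
∂L/∂y' = y'.
The Euler-Lagrange equation d/dx(∂L/∂y') − ∂L/∂y = 0 becomes:
    y'' - 100 y = 0
General solution: y(x) = A e^(10x) + B e^(-10x), where A and B are arbitrary constants fixed by the endpoint conditions.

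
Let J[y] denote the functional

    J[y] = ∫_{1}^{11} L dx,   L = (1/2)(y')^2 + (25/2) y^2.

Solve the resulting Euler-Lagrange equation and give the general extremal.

The Lagrangian is L = (1/2)(y')^2 + (25/2) y^2.
∂L/∂y = 25y.
∂L/∂y' = y'.
The Euler-Lagrange equation d/dx(∂L/∂y') − ∂L/∂y = 0 becomes:
    y'' - 25 y = 0
General solution: y(x) = A e^(5x) + B e^(-5x), where A and B are arbitrary constants fixed by the endpoint conditions.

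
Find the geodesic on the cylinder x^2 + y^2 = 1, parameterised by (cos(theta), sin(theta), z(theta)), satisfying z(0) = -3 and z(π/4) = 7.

Parameterise the cylinder of radius R = 1 as
    r(θ) = (cos θ, sin θ, z(θ)).
The arc-length element is
    ds = sqrt(1 + (dz/dθ)^2) dθ,
so the Lagrangian is L = sqrt(1 + z'^2).
L depends on z' only, not on z or θ, so ∂L/∂z = 0 and
    ∂L/∂z' = z' / sqrt(1 + z'^2).
The Euler-Lagrange equation gives
    d/dθ( z' / sqrt(1 + z'^2) ) = 0,
so z' is constant. Integrating once:
    z(θ) = a θ + b,
a helix on the cylinder (a straight line when the cylinder is unrolled). The constants a, b are determined by the endpoint conditions.
With endpoint conditions z(0) = -3 and z(π/4) = 7: from z(0) = b we get b = -3, and a·π/4 + -3 = 7 gives a = 40/π, so
    z(θ) = (40/π) θ − 3.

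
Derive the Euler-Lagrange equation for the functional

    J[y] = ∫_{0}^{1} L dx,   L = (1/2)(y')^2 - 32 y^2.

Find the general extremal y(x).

The Lagrangian is L = (1/2)(y')^2 - 32 y^2.
∂L/∂y = -64y.
∂L/∂y' = y'.
The Euler-Lagrange equation d/dx(∂L/∂y') − ∂L/∂y = 0 becomes:
    y'' + 64 y = 0
General solution: y(x) = A sin(8x) + B cos(8x), where A and B are arbitrary constants fixed by the endpoint conditions.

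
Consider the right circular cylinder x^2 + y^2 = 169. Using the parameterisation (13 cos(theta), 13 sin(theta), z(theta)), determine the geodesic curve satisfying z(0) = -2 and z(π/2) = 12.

Parameterise the cylinder of radius R = 13 as
    r(θ) = (13 cos θ, 13 sin θ, z(θ)).
The arc-length element is
    ds = sqrt(169 + (dz/dθ)^2) dθ,
so the Lagrangian is L = sqrt(169 + z'^2).
L depends on z' only, not on z or θ, so ∂L/∂z = 0 and
    ∂L/∂z' = z' / sqrt(169 + z'^2).
The Euler-Lagrange equation gives
    d/dθ( z' / sqrt(169 + z'^2) ) = 0,
so z' is constant. Integrating once:
    z(θ) = a θ + b,
a helix on the cylinder (a straight line when the cylinder is unrolled). The constants a, b are determined by the endpoint conditions.
With endpoint conditions z(0) = -2 and z(π/2) = 12: from z(0) = b we get b = -2, and a·π/2 + -2 = 12 gives a = 28/π, so
    z(θ) = (28/π) θ − 2.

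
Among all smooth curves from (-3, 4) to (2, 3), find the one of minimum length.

Arc-length functional: J[y] = ∫ sqrt(1 + (y')^2) dx.
Lagrangian L = sqrt(1 + (y')^2) has no explicit y dependence, so ∂L/∂y = 0 and the Euler-Lagrange equation gives
    d/dx( y' / sqrt(1 + (y')^2) ) = 0  ⇒  y' / sqrt(1 + (y')^2) = const.
Hence y' is constant, so y(x) is affine.
Fitting the endpoints (-3, 4) and (2, 3):
    slope m = (3 − 4) / (2 − (-3)) = -1/5,
    intercept c = 4 − m·(-3) = 17/5.
Extremal: y(x) = (-1/5) x + 17/5.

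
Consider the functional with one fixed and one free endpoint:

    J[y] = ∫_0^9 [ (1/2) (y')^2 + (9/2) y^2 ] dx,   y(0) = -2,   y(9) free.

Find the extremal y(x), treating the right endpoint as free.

The Lagrangian L = (1/2) (y')^2 + (9/2) y^2 gives
    ∂L/∂y = 9 y,   ∂L/∂y' = y'.
Euler-Lagrange: y'' − 9 y = 0.
With k = 3, the general solution is
    y(x) = A cosh(3 x) + B sinh(3 x).
Fixed left endpoint y(0) = -2 ⇒ A = -2.
The right endpoint x = 9 is free, so the natural (transversality) condition is ∂L/∂y' |_{x=9} = 0, i.e. y'(9) = 0.
Compute y'(x) = A k sinh(k x) + B k cosh(k x), so
    y'(9) = A k sinh(k·9) + B k cosh(k·9) = 0
    ⇒ B = −A tanh(k·9) = 2 tanh(3·9).
Therefore the extremal is
    y(x) = −2 cosh(3 x) + 2 tanh(3·9) sinh(3 x).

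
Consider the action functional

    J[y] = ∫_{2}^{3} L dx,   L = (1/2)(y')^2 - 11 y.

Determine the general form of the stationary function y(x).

The Lagrangian is L = (1/2)(y')^2 - 11 y.
∂L/∂y = -11.
∂L/∂y' = y'.
The Euler-Lagrange equation d/dx(∂L/∂y') − ∂L/∂y = 0 becomes:
    y'' + 11 = 0
General solution: y(x) = -(11/2) x^2 + A x + B, where A and B are arbitrary constants fixed by the endpoint conditions.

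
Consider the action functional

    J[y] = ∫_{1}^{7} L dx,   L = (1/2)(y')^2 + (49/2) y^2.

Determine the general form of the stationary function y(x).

The Lagrangian is L = (1/2)(y')^2 + (49/2) y^2.
∂L/∂y = 49y.
∂L/∂y' = y'.
The Euler-Lagrange equation d/dx(∂L/∂y') − ∂L/∂y = 0 becomes:
    y'' - 49 y = 0
General solution: y(x) = A e^(7x) + B e^(-7x), where A and B are arbitrary constants fixed by the endpoint conditions.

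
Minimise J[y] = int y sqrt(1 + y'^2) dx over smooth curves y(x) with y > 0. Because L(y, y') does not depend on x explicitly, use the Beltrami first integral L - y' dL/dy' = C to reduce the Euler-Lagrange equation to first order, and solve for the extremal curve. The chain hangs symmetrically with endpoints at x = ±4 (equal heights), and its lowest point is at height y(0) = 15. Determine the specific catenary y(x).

The Lagrangian L(y, y') = y sqrt(1 + y'^2) has no explicit x dependence, so the Beltrami identity applies:
    L − y' ∂L/∂y' = C.
Compute ∂L/∂y' = y · y' / sqrt(1 + y'^2). Then
    L − y' ∂L/∂y'
    = y sqrt(1 + y'^2) − y · y'^2 / sqrt(1 + y'^2)
    = y (1 + y'^2 − y'^2) / sqrt(1 + y'^2)
    = y / sqrt(1 + y'^2) = C.
Squaring gives y^2 = C^2 (1 + y'^2), i.e.
    y'^2 = y^2 / C^2 − 1.
Separating variables,
    dy / sqrt(y^2 − C^2) = dx / C,
and integrating gives arccosh(y / C) = (x − a)/C, so
    y(x) = C cosh((x − a)/C),
the catenary. The constants C and a are fixed by the two endpoint conditions (and, for the hanging-chain problem, the length constraint selects C).
Now fit the given data. The endpoints x = ±4 are symmetric at equal height, so the catenary is even about its minimum: a = 0 and y(x) = C cosh(x/C). The lowest point is y(0) = C cosh(0) = C, and we are told y(0) = 15, so C = 15. Therefore
    y(x) = 15 cosh(x/15),
and at the endpoints
    y(±4) = 15 cosh(4/15).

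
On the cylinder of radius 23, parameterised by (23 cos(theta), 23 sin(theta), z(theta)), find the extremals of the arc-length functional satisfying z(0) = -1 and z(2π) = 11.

Parameterise the cylinder of radius R = 23 as
    r(θ) = (23 cos θ, 23 sin θ, z(θ)).
The arc-length element is
    ds = sqrt(529 + (dz/dθ)^2) dθ,
so the Lagrangian is L = sqrt(529 + z'^2).
L depends on z' only, not on z or θ, so ∂L/∂z = 0 and
    ∂L/∂z' = z' / sqrt(529 + z'^2).
The Euler-Lagrange equation gives
    d/dθ( z' / sqrt(529 + z'^2) ) = 0,
so z' is constant. Integrating once:
    z(θ) = a θ + b,
a helix on the cylinder (a straight line when the cylinder is unrolled). The constants a, b are determined by the endpoint conditions.
With endpoint conditions z(0) = -1 and z(2π) = 11: from z(0) = b we get b = -1, and a·2π + -1 = 11 gives a = 6/π, so
    z(θ) = (6/π) θ − 1.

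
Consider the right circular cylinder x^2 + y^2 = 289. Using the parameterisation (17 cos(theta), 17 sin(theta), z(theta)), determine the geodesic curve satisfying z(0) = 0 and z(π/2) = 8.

Parameterise the cylinder of radius R = 17 as
    r(θ) = (17 cos θ, 17 sin θ, z(θ)).
The arc-length element is
    ds = sqrt(289 + (dz/dθ)^2) dθ,
so the Lagrangian is L = sqrt(289 + z'^2).
L depends on z' only, not on z or θ, so ∂L/∂z = 0 and
    ∂L/∂z' = z' / sqrt(289 + z'^2).
The Euler-Lagrange equation gives
    d/dθ( z' / sqrt(289 + z'^2) ) = 0,
so z' is constant. Integrating once:
    z(θ) = a θ + b,
a helix on the cylinder (a straight line when the cylinder is unrolled). The constants a, b are determined by the endpoint conditions.
With endpoint conditions z(0) = 0 and z(π/2) = 8: from z(0) = b we get b = 0, and a·π/2 + 0 = 8 gives a = 16/π, so
    z(θ) = (16/π) θ.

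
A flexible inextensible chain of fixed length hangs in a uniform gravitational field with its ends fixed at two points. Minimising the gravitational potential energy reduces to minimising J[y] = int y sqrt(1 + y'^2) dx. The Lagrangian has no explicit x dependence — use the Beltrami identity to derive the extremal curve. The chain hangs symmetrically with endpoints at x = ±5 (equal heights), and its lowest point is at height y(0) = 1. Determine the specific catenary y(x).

The Lagrangian L(y, y') = y sqrt(1 + y'^2) has no explicit x dependence, so the Beltrami identity applies:
    L − y' ∂L/∂y' = C.
Compute ∂L/∂y' = y · y' / sqrt(1 + y'^2). Then
    L − y' ∂L/∂y'
    = y sqrt(1 + y'^2) − y · y'^2 / sqrt(1 + y'^2)
    = y (1 + y'^2 − y'^2) / sqrt(1 + y'^2)
    = y / sqrt(1 + y'^2) = C.
Squaring gives y^2 = C^2 (1 + y'^2), i.e.
    y'^2 = y^2 / C^2 − 1.
Separating variables,
    dy / sqrt(y^2 − C^2) = dx / C,
and integrating gives arccosh(y / C) = (x − a)/C, so
    y(x) = C cosh((x − a)/C),
the catenary. The constants C and a are fixed by the two endpoint conditions (and, for the hanging-chain problem, the length constraint selects C).
Now fit the given data. The endpoints x = ±5 are symmetric at equal height, so the catenary is even about its minimum: a = 0 and y(x) = C cosh(x/C). The lowest point is y(0) = C cosh(0) = C, and we are told y(0) = 1, so C = 1. Therefore
    y(x) = cosh(x),
and at the endpoints
    y(±5) = cosh(5).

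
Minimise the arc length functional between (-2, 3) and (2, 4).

Arc-length functional: J[y] = ∫ sqrt(1 + (y')^2) dx.
Lagrangian L = sqrt(1 + (y')^2) has no explicit y dependence, so ∂L/∂y = 0 and the Euler-Lagrange equation gives
    d/dx( y' / sqrt(1 + (y')^2) ) = 0  ⇒  y' / sqrt(1 + (y')^2) = const.
Hence y' is constant, so y(x) is affine.
Fitting the endpoints (-2, 3) and (2, 4):
    slope m = (4 − 3) / (2 − (-2)) = 1/4,
    intercept c = 3 − m·(-2) = 7/2.
Extremal: y(x) = (1/4) x + 7/2.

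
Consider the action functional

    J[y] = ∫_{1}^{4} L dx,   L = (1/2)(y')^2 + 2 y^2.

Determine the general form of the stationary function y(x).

The Lagrangian is L = (1/2)(y')^2 + 2 y^2.
∂L/∂y = 4y.
∂L/∂y' = y'.
The Euler-Lagrange equation d/dx(∂L/∂y') − ∂L/∂y = 0 becomes:
    y'' - 4 y = 0
General solution: y(x) = A e^(2x) + B e^(-2x), where A and B are arbitrary constants fixed by the endpoint conditions.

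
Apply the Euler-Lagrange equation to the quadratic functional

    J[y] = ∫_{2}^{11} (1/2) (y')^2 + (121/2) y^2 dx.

The Lagrangian is L = (1/2) (y')^2 + (121/2) y^2.
Compute ∂L/∂y = 121y, ∂L/∂y' = y'.
The Euler-Lagrange equation d/dx(∂L/∂y') − ∂L/∂y = 0 reduces to
    y'' − 121 y = 0.
Its general solution is
    y(x) = A e^(11x) + B e^(−11x),
with A, B fixed by the endpoint conditions.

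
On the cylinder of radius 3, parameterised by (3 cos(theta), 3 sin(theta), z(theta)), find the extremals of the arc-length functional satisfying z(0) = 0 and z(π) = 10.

Parameterise the cylinder of radius R = 3 as
    r(θ) = (3 cos θ, 3 sin θ, z(θ)).
The arc-length element is
    ds = sqrt(9 + (dz/dθ)^2) dθ,
so the Lagrangian is L = sqrt(9 + z'^2).
L depends on z' only, not on z or θ, so ∂L/∂z = 0 and
    ∂L/∂z' = z' / sqrt(9 + z'^2).
The Euler-Lagrange equation gives
    d/dθ( z' / sqrt(9 + z'^2) ) = 0,
so z' is constant. Integrating once:
    z(θ) = a θ + b,
a helix on the cylinder (a straight line when the cylinder is unrolled). The constants a, b are determined by the endpoint conditions.
With endpoint conditions z(0) = 0 and z(π) = 10: from z(0) = b we get b = 0, and a·π + 0 = 10 gives a = 10/π, so
    z(θ) = (10/π) θ.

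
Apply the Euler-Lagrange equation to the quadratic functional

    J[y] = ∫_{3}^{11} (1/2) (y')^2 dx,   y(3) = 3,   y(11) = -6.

The Lagrangian is L = (1/2) (y')^2.
Compute ∂L/∂y = 0, ∂L/∂y' = y'.
The Euler-Lagrange equation d/dx(∂L/∂y') − ∂L/∂y = 0 reduces to
    y'' = 0.
Its general solution is
    y(x) = A x + B,
with A, B fixed by the endpoint conditions.
Applying the endpoint conditions y(3) = 3 and y(11) = -6: solve A·3 + B = 3 and A·11 + B = -6. Subtracting gives A(11 − 3) = -6 − 3, so A = -9/8, and B = 3 − A·3 = 51/8. Therefore
    y(x) = (-9/8) x + 51/8.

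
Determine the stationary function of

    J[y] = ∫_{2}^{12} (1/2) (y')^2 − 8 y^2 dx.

The Lagrangian is L = (1/2) (y')^2 − 8 y^2.
Compute ∂L/∂y = -16y, ∂L/∂y' = y'.
The Euler-Lagrange equation d/dx(∂L/∂y') − ∂L/∂y = 0 reduces to
    y'' + 16 y = 0.
Its general solution is
    y(x) = A sin(4x) + B cos(4x),
with A, B fixed by the endpoint conditions.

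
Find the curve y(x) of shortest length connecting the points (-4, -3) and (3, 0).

Arc-length functional: J[y] = ∫ sqrt(1 + (y')^2) dx.
Lagrangian L = sqrt(1 + (y')^2) has no explicit y dependence, so ∂L/∂y = 0 and the Euler-Lagrange equation gives
    d/dx( y' / sqrt(1 + (y')^2) ) = 0  ⇒  y' / sqrt(1 + (y')^2) = const.
Hence y' is constant, so y(x) is affine.
Fitting the endpoints (-4, -3) and (3, 0):
    slope m = (0 − (-3)) / (3 − (-4)) = 3/7,
    intercept c = (-3) − m·(-4) = -9/7.
Extremal: y(x) = (3/7) x - 9/7.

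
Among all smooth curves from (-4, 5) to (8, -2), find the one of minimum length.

Arc-length functional: J[y] = ∫ sqrt(1 + (y')^2) dx.
Lagrangian L = sqrt(1 + (y')^2) has no explicit y dependence, so ∂L/∂y = 0 and the Euler-Lagrange equation gives
    d/dx( y' / sqrt(1 + (y')^2) ) = 0  ⇒  y' / sqrt(1 + (y')^2) = const.
Hence y' is constant, so y(x) is affine.
Fitting the endpoints (-4, 5) and (8, -2):
    slope m = ((-2) − 5) / (8 − (-4)) = -7/12,
    intercept c = 5 − m·(-4) = 8/3.
Extremal: y(x) = (-7/12) x + 8/3.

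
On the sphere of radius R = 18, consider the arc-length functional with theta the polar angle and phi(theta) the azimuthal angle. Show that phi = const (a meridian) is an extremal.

On the sphere of radius R = 18 with spherical coordinates (θ, φ), the induced metric is
    ds^2 = 324(dθ^2 + sin^2(θ) dφ^2).
Using θ as the parameter, the arc-length functional becomes
    J[φ] = ∫ 18 sqrt(1 + sin^2(θ) (dφ/dθ)^2) dθ.
So L = 18 sqrt(1 + sin^2(θ) φ'^2). Compute
    ∂L/∂φ = 0  (L has no explicit φ dependence),
    ∂L/∂φ' = 18 sin^2(θ) φ' / sqrt(1 + sin^2(θ) φ'^2).
For the candidate φ(θ) = c (constant), φ' = 0, so ∂L/∂φ' evaluated along the candidate vanishes, and ∂L/∂φ is identically zero. Hence
    d/dθ(∂L/∂φ') − ∂L/∂φ = 0
is satisfied. Therefore meridians φ = const are extremals of arc length — they are geodesics on the sphere.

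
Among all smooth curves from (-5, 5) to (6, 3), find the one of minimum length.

Arc-length functional: J[y] = ∫ sqrt(1 + (y')^2) dx.
Lagrangian L = sqrt(1 + (y')^2) has no explicit y dependence, so ∂L/∂y = 0 and the Euler-Lagrange equation gives
    d/dx( y' / sqrt(1 + (y')^2) ) = 0  ⇒  y' / sqrt(1 + (y')^2) = const.
Hence y' is constant, so y(x) is affine.
Fitting the endpoints (-5, 5) and (6, 3):
    slope m = (3 − 5) / (6 − (-5)) = -2/11,
    intercept c = 5 − m·(-5) = 45/11.
Extremal: y(x) = (-2/11) x + 45/11.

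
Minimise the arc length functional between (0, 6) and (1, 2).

Arc-length functional: J[y] = ∫ sqrt(1 + (y')^2) dx.
Lagrangian L = sqrt(1 + (y')^2) has no explicit y dependence, so ∂L/∂y = 0 and the Euler-Lagrange equation gives
    d/dx( y' / sqrt(1 + (y')^2) ) = 0  ⇒  y' / sqrt(1 + (y')^2) = const.
Hence y' is constant, so y(x) is affine.
Fitting the endpoints (0, 6) and (1, 2):
    slope m = (2 − 6) / (1 − 0) = -4,
    intercept c = 6 − m·0 = 6.
Extremal: y(x) = -4 x + 6.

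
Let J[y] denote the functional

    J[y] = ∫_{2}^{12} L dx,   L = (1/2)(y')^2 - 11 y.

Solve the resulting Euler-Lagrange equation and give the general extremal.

The Lagrangian is L = (1/2)(y')^2 - 11 y.
∂L/∂y = -11.
∂L/∂y' = y'.
The Euler-Lagrange equation d/dx(∂L/∂y') − ∂L/∂y = 0 becomes:
    y'' + 11 = 0
General solution: y(x) = -(11/2) x^2 + A x + B, where A and B are arbitrary constants fixed by the endpoint conditions.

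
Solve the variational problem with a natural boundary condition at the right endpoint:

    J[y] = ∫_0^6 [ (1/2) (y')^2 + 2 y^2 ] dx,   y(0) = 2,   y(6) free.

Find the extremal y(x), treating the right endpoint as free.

The Lagrangian L = (1/2) (y')^2 + 2 y^2 gives
    ∂L/∂y = 4 y,   ∂L/∂y' = y'.
Euler-Lagrange: y'' − 4 y = 0.
With k = 2, the general solution is
    y(x) = A cosh(2 x) + B sinh(2 x).
Fixed left endpoint y(0) = 2 ⇒ A = 2.
The right endpoint x = 6 is free, so the natural (transversality) condition is ∂L/∂y' |_{x=6} = 0, i.e. y'(6) = 0.
Compute y'(x) = A k sinh(k x) + B k cosh(k x), so
    y'(6) = A k sinh(k·6) + B k cosh(k·6) = 0
    ⇒ B = −A tanh(k·6) = − 2 tanh(2·6).
Therefore the extremal is
    y(x) = 2 cosh(2 x) − 2 tanh(2·6) sinh(2 x).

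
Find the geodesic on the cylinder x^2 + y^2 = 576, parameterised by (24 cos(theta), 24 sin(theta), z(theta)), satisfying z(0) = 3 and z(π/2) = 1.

Parameterise the cylinder of radius R = 24 as
    r(θ) = (24 cos θ, 24 sin θ, z(θ)).
The arc-length element is
    ds = sqrt(576 + (dz/dθ)^2) dθ,
so the Lagrangian is L = sqrt(576 + z'^2).
L depends on z' only, not on z or θ, so ∂L/∂z = 0 and
    ∂L/∂z' = z' / sqrt(576 + z'^2).
The Euler-Lagrange equation gives
    d/dθ( z' / sqrt(576 + z'^2) ) = 0,
so z' is constant. Integrating once:
    z(θ) = a θ + b,
a helix on the cylinder (a straight line when the cylinder is unrolled). The constants a, b are determined by the endpoint conditions.
With endpoint conditions z(0) = 3 and z(π/2) = 1: from z(0) = b we get b = 3, and a·π/2 + 3 = 1 gives a = -4/π, so
    z(θ) = (-4/π) θ + 3.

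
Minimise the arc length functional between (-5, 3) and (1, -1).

Arc-length functional: J[y] = ∫ sqrt(1 + (y')^2) dx.
Lagrangian L = sqrt(1 + (y')^2) has no explicit y dependence, so ∂L/∂y = 0 and the Euler-Lagrange equation gives
    d/dx( y' / sqrt(1 + (y')^2) ) = 0  ⇒  y' / sqrt(1 + (y')^2) = const.
Hence y' is constant, so y(x) is affine.
Fitting the endpoints (-5, 3) and (1, -1):
    slope m = ((-1) − 3) / (1 − (-5)) = -2/3,
    intercept c = 3 − m·(-5) = -1/3.
Extremal: y(x) = (-2/3) x - 1/3.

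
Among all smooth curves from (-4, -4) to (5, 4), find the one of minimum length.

Arc-length functional: J[y] = ∫ sqrt(1 + (y')^2) dx.
Lagrangian L = sqrt(1 + (y')^2) has no explicit y dependence, so ∂L/∂y = 0 and the Euler-Lagrange equation gives
    d/dx( y' / sqrt(1 + (y')^2) ) = 0  ⇒  y' / sqrt(1 + (y')^2) = const.
Hence y' is constant, so y(x) is affine.
Fitting the endpoints (-4, -4) and (5, 4):
    slope m = (4 − (-4)) / (5 − (-4)) = 8/9,
    intercept c = (-4) − m·(-4) = -4/9.
Extremal: y(x) = (8/9) x - 4/9.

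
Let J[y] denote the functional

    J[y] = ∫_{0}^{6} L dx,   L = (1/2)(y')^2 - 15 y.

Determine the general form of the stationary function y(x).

The Lagrangian is L = (1/2)(y')^2 - 15 y.
∂L/∂y = -15.
∂L/∂y' = y'.
The Euler-Lagrange equation d/dx(∂L/∂y') − ∂L/∂y = 0 becomes:
    y'' + 15 = 0
General solution: y(x) = -(15/2) x^2 + A x + B, where A and B are arbitrary constants fixed by the endpoint conditions.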